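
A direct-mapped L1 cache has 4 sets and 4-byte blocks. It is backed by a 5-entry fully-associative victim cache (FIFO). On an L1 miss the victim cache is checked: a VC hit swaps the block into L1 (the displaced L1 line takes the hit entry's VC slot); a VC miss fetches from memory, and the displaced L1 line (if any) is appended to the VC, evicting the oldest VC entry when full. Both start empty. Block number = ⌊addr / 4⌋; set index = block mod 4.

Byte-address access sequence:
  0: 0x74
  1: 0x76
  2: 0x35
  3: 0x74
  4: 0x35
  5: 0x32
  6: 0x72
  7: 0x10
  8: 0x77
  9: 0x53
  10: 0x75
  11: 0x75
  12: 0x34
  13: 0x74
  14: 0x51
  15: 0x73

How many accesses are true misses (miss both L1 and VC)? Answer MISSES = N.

#0 0x74→b29/s1 MISS; vc=[]
#1 0x76→b29/s1 L1-HIT; vc=[]
#2 0x35→b13/s1 MISS; vc=[29]
#3 0x74→b29/s1 VC-HIT; vc=[13]
#4 0x35→b13/s1 VC-HIT; vc=[29]
#5 0x32→b12/s0 MISS; vc=[29]
#6 0x72→b28/s0 MISS; vc=[29,12]
#7 0x10→b4/s0 MISS; vc=[29,12,28]
#8 0x77→b29/s1 VC-HIT; vc=[13,12,28]
#9 0x53→b20/s0 MISS; vc=[13,12,28,4]
#10 0x75→b29/s1 L1-HIT; vc=[13,12,28,4]
#11 0x75→b29/s1 L1-HIT; vc=[13,12,28,4]
#12 0x34→b13/s1 VC-HIT; vc=[29,12,28,4]
#13 0x74→b29/s1 VC-HIT; vc=[13,12,28,4]
#14 0x51→b20/s0 L1-HIT; vc=[13,12,28,4]
#15 0x73→b28/s0 VC-HIT; vc=[13,12,20,4]

MISSES = 6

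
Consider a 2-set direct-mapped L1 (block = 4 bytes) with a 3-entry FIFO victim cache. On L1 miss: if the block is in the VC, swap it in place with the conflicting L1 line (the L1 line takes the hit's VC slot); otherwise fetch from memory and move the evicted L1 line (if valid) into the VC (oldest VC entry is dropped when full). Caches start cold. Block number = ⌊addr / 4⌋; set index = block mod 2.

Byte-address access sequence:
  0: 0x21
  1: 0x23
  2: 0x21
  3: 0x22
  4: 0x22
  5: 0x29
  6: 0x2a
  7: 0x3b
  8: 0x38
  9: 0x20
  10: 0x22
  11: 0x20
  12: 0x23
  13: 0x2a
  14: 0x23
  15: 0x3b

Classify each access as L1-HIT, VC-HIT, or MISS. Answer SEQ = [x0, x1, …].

SEQ = [MISS, L1-HIT, L1-HIT, L1-HIT, L1-HIT, MISS, L1-HIT, MISS, L1-HIT, VC-HIT, L1-HIT, L1-HIT, L1-HIT, VC-HIT, VC-HIT, VC-HIT]

#0 0x21→b8/s0 MISS; vc=[]
#1 0x23→b8/s0 L1-HIT; vc=[]
#2 0x21→b8/s0 L1-HIT; vc=[]
#3 0x22→b8/s0 L1-HIT; vc=[]
#4 0x22→b8/s0 L1-HIT; vc=[]
#5 0x29→b10/s0 MISS; vc=[8]
#6 0x2a→b10/s0 L1-HIT; vc=[8]
#7 0x3b→b14/s0 MISS; vc=[8,10]
#8 0x38→b14/s0 L1-HIT; vc=[8,10]
#9 0x20→b8/s0 VC-HIT; vc=[14,10]
#10 0x22→b8/s0 L1-HIT; vc=[14,10]
#11 0x20→b8/s0 L1-HIT; vc=[14,10]
#12 0x23→b8/s0 L1-HIT; vc=[14,10]
#13 0x2a→b10/s0 VC-HIT; vc=[14,8]
#14 0x23→b8/s0 VC-HIT; vc=[14,10]
#15 0x3b→b14/s0 VC-HIT; vc=[8,10]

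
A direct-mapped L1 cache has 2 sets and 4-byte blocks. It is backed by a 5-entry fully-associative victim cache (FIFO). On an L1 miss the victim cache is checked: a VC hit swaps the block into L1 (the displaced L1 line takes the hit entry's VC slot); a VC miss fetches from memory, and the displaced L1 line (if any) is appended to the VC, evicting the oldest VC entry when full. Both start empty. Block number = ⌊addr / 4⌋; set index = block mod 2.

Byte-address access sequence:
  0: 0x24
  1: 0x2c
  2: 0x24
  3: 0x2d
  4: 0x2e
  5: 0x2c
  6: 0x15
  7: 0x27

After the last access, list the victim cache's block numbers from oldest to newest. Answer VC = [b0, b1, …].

#0 0x24→b9/s1 MISS; vc=[]
#1 0x2c→b11/s1 MISS; vc=[9]
#2 0x24→b9/s1 VC-HIT; vc=[11]
#3 0x2d→b11/s1 VC-HIT; vc=[9]
#4 0x2e→b11/s1 L1-HIT; vc=[9]
#5 0x2c→b11/s1 L1-HIT; vc=[9]
#6 0x15→b5/s1 MISS; vc=[9,11]
#7 0x27→b9/s1 VC-HIT; vc=[5,11]

VC = [5, 11]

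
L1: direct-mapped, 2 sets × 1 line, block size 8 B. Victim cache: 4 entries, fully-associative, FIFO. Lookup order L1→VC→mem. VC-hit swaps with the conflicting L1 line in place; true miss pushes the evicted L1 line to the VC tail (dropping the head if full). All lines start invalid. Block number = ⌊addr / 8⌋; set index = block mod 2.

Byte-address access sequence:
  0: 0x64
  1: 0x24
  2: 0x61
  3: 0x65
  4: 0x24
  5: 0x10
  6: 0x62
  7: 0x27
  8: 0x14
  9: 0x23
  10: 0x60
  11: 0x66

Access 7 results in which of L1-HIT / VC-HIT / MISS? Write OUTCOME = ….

OUTCOME = VC-HIT

0: 0x64 (blk 12, set 0) → MISS  vc=[]
1: 0x24 (blk 4, set 0) → MISS  vc=[12]
2: 0x61 (blk 12, set 0) → VC-HIT  vc=[4]
3: 0x65 (blk 12, set 0) → L1-HIT  vc=[4]
4: 0x24 (blk 4, set 0) → VC-HIT  vc=[12]
5: 0x10 (blk 2, set 0) → MISS  vc=[12, 4]
6: 0x62 (blk 12, set 0) → VC-HIT  vc=[2, 4]
7: 0x27 (blk 4, set 0) → VC-HIT  vc=[2, 12]
8: 0x14 (blk 2, set 0) → VC-HIT  vc=[4, 12]
9: 0x23 (blk 4, set 0) → VC-HIT  vc=[2, 12]
10: 0x60 (blk 12, set 0) → VC-HIT  vc=[2, 4]
11: 0x66 (blk 12, set 0) → L1-HIT  vc=[2, 4]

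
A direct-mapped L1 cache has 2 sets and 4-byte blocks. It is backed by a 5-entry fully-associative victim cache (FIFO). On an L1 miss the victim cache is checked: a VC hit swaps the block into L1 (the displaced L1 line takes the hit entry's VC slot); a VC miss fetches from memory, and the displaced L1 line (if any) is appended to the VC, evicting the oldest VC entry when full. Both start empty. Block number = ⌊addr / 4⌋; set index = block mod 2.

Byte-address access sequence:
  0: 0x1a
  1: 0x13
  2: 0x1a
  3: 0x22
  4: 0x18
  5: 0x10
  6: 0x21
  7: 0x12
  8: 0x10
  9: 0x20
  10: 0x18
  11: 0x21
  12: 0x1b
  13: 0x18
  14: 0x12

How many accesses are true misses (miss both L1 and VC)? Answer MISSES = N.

MISSES = 3

0: 0x1a (blk 6, set 0) → MISS  vc=[]
1: 0x13 (blk 4, set 0) → MISS  vc=[6]
2: 0x1a (blk 6, set 0) → VC-HIT  vc=[4]
3: 0x22 (blk 8, set 0) → MISS  vc=[4, 6]
4: 0x18 (blk 6, set 0) → VC-HIT  vc=[4, 8]
5: 0x10 (blk 4, set 0) → VC-HIT  vc=[6, 8]
6: 0x21 (blk 8, set 0) → VC-HIT  vc=[6, 4]
7: 0x12 (blk 4, set 0) → VC-HIT  vc=[6, 8]
8: 0x10 (blk 4, set 0) → L1-HIT  vc=[6, 8]
9: 0x20 (blk 8, set 0) → VC-HIT  vc=[6, 4]
10: 0x18 (blk 6, set 0) → VC-HIT  vc=[8, 4]
11: 0x21 (blk 8, set 0) → VC-HIT  vc=[6, 4]
12: 0x1b (blk 6, set 0) → VC-HIT  vc=[8, 4]
13: 0x18 (blk 6, set 0) → L1-HIT  vc=[8, 4]
14: 0x12 (blk 4, set 0) → VC-HIT  vc=[8, 6]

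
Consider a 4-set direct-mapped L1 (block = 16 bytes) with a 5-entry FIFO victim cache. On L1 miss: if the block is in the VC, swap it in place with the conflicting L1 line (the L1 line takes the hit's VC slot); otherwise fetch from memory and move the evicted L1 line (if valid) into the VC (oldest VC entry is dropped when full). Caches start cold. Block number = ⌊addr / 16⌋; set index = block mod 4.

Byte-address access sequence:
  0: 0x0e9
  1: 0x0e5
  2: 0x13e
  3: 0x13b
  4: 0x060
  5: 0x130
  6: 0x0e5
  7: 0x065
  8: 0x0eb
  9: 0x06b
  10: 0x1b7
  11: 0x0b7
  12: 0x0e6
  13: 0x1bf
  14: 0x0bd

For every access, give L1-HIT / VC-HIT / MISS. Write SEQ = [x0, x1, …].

SEQ = [MISS, L1-HIT, MISS, L1-HIT, MISS, L1-HIT, VC-HIT, VC-HIT, VC-HIT, VC-HIT, MISS, MISS, VC-HIT, VC-HIT, VC-HIT]

  [0] addr=0xe9 blk=14 s=2: MISS | VC []
  [1] addr=0xe5 blk=14 s=2: L1-HIT | VC []
  [2] addr=0x13e blk=19 s=3: MISS | VC []
  [3] addr=0x13b blk=19 s=3: L1-HIT | VC []
  [4] addr=0x60 blk=6 s=2: MISS | VC [14]
  [5] addr=0x130 blk=19 s=3: L1-HIT | VC [14]
  [6] addr=0xe5 blk=14 s=2: VC-HIT | VC [6]
  [7] addr=0x65 blk=6 s=2: VC-HIT | VC [14]
  [8] addr=0xeb blk=14 s=2: VC-HIT | VC [6]
  [9] addr=0x6b blk=6 s=2: VC-HIT | VC [14]
  [10] addr=0x1b7 blk=27 s=3: MISS | VC [14, 19]
  [11] addr=0xb7 blk=11 s=3: MISS | VC [14, 19, 27]
  [12] addr=0xe6 blk=14 s=2: VC-HIT | VC [6, 19, 27]
  [13] addr=0x1bf blk=27 s=3: VC-HIT | VC [6, 19, 11]
  [14] addr=0xbd blk=11 s=3: VC-HIT | VC [6, 19, 27]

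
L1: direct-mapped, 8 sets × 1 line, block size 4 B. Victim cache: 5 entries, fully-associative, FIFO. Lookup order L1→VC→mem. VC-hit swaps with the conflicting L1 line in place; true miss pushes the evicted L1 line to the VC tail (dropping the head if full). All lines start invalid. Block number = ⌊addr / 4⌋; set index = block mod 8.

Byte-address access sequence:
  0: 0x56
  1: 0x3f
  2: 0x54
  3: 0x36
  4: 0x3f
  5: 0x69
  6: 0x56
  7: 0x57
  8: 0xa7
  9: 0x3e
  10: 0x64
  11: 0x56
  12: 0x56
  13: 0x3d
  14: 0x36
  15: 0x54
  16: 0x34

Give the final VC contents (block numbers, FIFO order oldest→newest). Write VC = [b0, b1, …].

VC = [21, 41]

0: 0x56 (blk 21, set 5) → MISS  vc=[]
1: 0x3f (blk 15, set 7) → MISS  vc=[]
2: 0x54 (blk 21, set 5) → L1-HIT  vc=[]
3: 0x36 (blk 13, set 5) → MISS  vc=[21]
4: 0x3f (blk 15, set 7) → L1-HIT  vc=[21]
5: 0x69 (blk 26, set 2) → MISS  vc=[21]
6: 0x56 (blk 21, set 5) → VC-HIT  vc=[13]
7: 0x57 (blk 21, set 5) → L1-HIT  vc=[13]
8: 0xa7 (blk 41, set 1) → MISS  vc=[13]
9: 0x3e (blk 15, set 7) → L1-HIT  vc=[13]
10: 0x64 (blk 25, set 1) → MISS  vc=[13, 41]
11: 0x56 (blk 21, set 5) → L1-HIT  vc=[13, 41]
12: 0x56 (blk 21, set 5) → L1-HIT  vc=[13, 41]
13: 0x3d (blk 15, set 7) → L1-HIT  vc=[13, 41]
14: 0x36 (blk 13, set 5) → VC-HIT  vc=[21, 41]
15: 0x54 (blk 21, set 5) → VC-HIT  vc=[13, 41]
16: 0x34 (blk 13, set 5) → VC-HIT  vc=[21, 41]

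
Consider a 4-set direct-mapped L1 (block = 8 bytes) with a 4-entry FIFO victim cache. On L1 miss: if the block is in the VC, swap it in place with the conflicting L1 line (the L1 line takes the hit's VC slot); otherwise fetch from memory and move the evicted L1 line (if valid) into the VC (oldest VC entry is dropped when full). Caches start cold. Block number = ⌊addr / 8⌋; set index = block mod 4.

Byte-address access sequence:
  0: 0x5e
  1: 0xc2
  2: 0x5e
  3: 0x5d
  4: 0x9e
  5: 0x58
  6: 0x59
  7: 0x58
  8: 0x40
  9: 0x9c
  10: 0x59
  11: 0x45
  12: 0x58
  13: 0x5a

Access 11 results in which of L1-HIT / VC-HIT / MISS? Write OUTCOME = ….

#0 0x5e→b11/s3 MISS; vc=[]
#1 0xc2→b24/s0 MISS; vc=[]
#2 0x5e→b11/s3 L1-HIT; vc=[]
#3 0x5d→b11/s3 L1-HIT; vc=[]
#4 0x9e→b19/s3 MISS; vc=[11]
#5 0x58→b11/s3 VC-HIT; vc=[19]
#6 0x59→b11/s3 L1-HIT; vc=[19]
#7 0x58→b11/s3 L1-HIT; vc=[19]
#8 0x40→b8/s0 MISS; vc=[19,24]
#9 0x9c→b19/s3 VC-HIT; vc=[11,24]
#10 0x59→b11/s3 VC-HIT; vc=[19,24]
#11 0x45→b8/s0 L1-HIT; vc=[19,24]
#12 0x58→b11/s3 L1-HIT; vc=[19,24]
#13 0x5a→b11/s3 L1-HIT; vc=[19,24]

OUTCOME = L1-HIT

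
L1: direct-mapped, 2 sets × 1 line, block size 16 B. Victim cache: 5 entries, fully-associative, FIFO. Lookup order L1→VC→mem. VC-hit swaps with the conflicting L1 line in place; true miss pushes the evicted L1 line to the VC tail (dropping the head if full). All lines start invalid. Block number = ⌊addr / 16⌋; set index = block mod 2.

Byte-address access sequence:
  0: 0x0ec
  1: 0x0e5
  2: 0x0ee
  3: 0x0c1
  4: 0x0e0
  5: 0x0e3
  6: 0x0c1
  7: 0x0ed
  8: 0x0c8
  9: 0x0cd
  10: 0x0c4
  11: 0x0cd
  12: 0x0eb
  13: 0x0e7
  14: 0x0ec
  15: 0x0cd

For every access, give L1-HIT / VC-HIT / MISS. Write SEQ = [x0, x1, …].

  [0] addr=0xec blk=14 s=0: MISS | VC []
  [1] addr=0xe5 blk=14 s=0: L1-HIT | VC []
  [2] addr=0xee blk=14 s=0: L1-HIT | VC []
  [3] addr=0xc1 blk=12 s=0: MISS | VC [14]
  [4] addr=0xe0 blk=14 s=0: VC-HIT | VC [12]
  [5] addr=0xe3 blk=14 s=0: L1-HIT | VC [12]
  [6] addr=0xc1 blk=12 s=0: VC-HIT | VC [14]
  [7] addr=0xed blk=14 s=0: VC-HIT | VC [12]
  [8] addr=0xc8 blk=12 s=0: VC-HIT | VC [14]
  [9] addr=0xcd blk=12 s=0: L1-HIT | VC [14]
  [10] addr=0xc4 blk=12 s=0: L1-HIT | VC [14]
  [11] addr=0xcd blk=12 s=0: L1-HIT | VC [14]
  [12] addr=0xeb blk=14 s=0: VC-HIT | VC [12]
  [13] addr=0xe7 blk=14 s=0: L1-HIT | VC [12]
  [14] addr=0xec blk=14 s=0: L1-HIT | VC [12]
  [15] addr=0xcd blk=12 s=0: VC-HIT | VC [14]

SEQ = [MISS, L1-HIT, L1-HIT, MISS, VC-HIT, L1-HIT, VC-HIT, VC-HIT, VC-HIT, L1-HIT, L1-HIT, L1-HIT, VC-HIT, L1-HIT, L1-HIT, VC-HIT]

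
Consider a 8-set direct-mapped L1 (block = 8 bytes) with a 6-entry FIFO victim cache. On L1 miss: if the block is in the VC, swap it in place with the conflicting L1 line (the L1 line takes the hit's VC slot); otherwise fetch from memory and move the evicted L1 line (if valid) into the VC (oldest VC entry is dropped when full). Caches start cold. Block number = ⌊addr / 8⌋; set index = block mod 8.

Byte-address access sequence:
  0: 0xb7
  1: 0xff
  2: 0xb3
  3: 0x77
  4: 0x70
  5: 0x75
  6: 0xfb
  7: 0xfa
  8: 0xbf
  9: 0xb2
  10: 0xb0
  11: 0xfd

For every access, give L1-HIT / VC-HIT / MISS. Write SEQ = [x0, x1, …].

0: 0xb7 (blk 22, set 6) → MISS  vc=[]
1: 0xff (blk 31, set 7) → MISS  vc=[]
2: 0xb3 (blk 22, set 6) → L1-HIT  vc=[]
3: 0x77 (blk 14, set 6) → MISS  vc=[22]
4: 0x70 (blk 14, set 6) → L1-HIT  vc=[22]
5: 0x75 (blk 14, set 6) → L1-HIT  vc=[22]
6: 0xfb (blk 31, set 7) → L1-HIT  vc=[22]
7: 0xfa (blk 31, set 7) → L1-HIT  vc=[22]
8: 0xbf (blk 23, set 7) → MISS  vc=[22, 31]
9: 0xb2 (blk 22, set 6) → VC-HIT  vc=[14, 31]
10: 0xb0 (blk 22, set 6) → L1-HIT  vc=[14, 31]
11: 0xfd (blk 31, set 7) → VC-HIT  vc=[14, 23]

SEQ = [MISS, MISS, L1-HIT, MISS, L1-HIT, L1-HIT, L1-HIT, L1-HIT, MISS, VC-HIT, L1-HIT, VC-HIT]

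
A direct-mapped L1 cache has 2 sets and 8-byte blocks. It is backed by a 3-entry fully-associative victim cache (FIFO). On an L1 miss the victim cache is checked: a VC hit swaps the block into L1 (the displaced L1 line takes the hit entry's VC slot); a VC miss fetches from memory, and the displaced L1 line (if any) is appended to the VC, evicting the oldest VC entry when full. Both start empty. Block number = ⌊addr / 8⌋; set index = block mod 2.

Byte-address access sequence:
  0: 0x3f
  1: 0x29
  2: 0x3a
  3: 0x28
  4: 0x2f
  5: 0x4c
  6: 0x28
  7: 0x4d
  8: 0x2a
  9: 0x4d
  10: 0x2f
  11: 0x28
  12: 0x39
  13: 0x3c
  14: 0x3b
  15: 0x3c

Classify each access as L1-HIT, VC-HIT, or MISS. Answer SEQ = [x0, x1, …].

#0 0x3f→b7/s1 MISS; vc=[]
#1 0x29→b5/s1 MISS; vc=[7]
#2 0x3a→b7/s1 VC-HIT; vc=[5]
#3 0x28→b5/s1 VC-HIT; vc=[7]
#4 0x2f→b5/s1 L1-HIT; vc=[7]
#5 0x4c→b9/s1 MISS; vc=[7,5]
#6 0x28→b5/s1 VC-HIT; vc=[7,9]
#7 0x4d→b9/s1 VC-HIT; vc=[7,5]
#8 0x2a→b5/s1 VC-HIT; vc=[7,9]
#9 0x4d→b9/s1 VC-HIT; vc=[7,5]
#10 0x2f→b5/s1 VC-HIT; vc=[7,9]
#11 0x28→b5/s1 L1-HIT; vc=[7,9]
#12 0x39→b7/s1 VC-HIT; vc=[5,9]
#13 0x3c→b7/s1 L1-HIT; vc=[5,9]
#14 0x3b→b7/s1 L1-HIT; vc=[5,9]
#15 0x3c→b7/s1 L1-HIT; vc=[5,9]

SEQ = [MISS, MISS, VC-HIT, VC-HIT, L1-HIT, MISS, VC-HIT, VC-HIT, VC-HIT, VC-HIT, VC-HIT, L1-HIT, VC-HIT, L1-HIT, L1-HIT, L1-HIT]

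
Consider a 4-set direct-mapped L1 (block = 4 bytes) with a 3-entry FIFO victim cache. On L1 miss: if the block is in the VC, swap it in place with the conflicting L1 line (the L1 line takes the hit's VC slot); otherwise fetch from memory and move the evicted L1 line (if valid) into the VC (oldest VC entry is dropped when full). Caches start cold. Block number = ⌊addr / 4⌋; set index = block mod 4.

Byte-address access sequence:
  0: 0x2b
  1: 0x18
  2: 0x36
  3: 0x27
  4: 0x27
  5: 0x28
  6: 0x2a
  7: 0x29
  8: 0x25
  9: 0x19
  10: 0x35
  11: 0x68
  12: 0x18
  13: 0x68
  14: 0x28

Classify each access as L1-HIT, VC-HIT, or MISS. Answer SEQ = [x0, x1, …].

#0 0x2b→b10/s2 MISS; vc=[]
#1 0x18→b6/s2 MISS; vc=[10]
#2 0x36→b13/s1 MISS; vc=[10]
#3 0x27→b9/s1 MISS; vc=[10,13]
#4 0x27→b9/s1 L1-HIT; vc=[10,13]
#5 0x28→b10/s2 VC-HIT; vc=[6,13]
#6 0x2a→b10/s2 L1-HIT; vc=[6,13]
#7 0x29→b10/s2 L1-HIT; vc=[6,13]
#8 0x25→b9/s1 L1-HIT; vc=[6,13]
#9 0x19→b6/s2 VC-HIT; vc=[10,13]
#10 0x35→b13/s1 VC-HIT; vc=[10,9]
#11 0x68→b26/s2 MISS; vc=[10,9,6]
#12 0x18→b6/s2 VC-HIT; vc=[10,9,26]
#13 0x68→b26/s2 VC-HIT; vc=[10,9,6]
#14 0x28→b10/s2 VC-HIT; vc=[26,9,6]

SEQ = [MISS, MISS, MISS, MISS, L1-HIT, VC-HIT, L1-HIT, L1-HIT, L1-HIT, VC-HIT, VC-HIT, MISS, VC-HIT, VC-HIT, VC-HIT]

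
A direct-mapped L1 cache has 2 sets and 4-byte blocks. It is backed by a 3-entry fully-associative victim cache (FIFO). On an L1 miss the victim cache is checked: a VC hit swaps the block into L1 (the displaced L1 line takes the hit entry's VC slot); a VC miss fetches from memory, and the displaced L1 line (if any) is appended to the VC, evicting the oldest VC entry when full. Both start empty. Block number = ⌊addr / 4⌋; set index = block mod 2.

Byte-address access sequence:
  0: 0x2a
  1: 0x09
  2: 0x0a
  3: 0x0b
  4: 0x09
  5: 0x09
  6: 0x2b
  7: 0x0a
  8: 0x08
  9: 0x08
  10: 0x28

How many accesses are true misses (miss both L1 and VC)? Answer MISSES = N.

MISSES = 2

0: 0x2a (blk 10, set 0) → MISS  vc=[]
1: 0x9 (blk 2, set 0) → MISS  vc=[10]
2: 0xa (blk 2, set 0) → L1-HIT  vc=[10]
3: 0xb (blk 2, set 0) → L1-HIT  vc=[10]
4: 0x9 (blk 2, set 0) → L1-HIT  vc=[10]
5: 0x9 (blk 2, set 0) → L1-HIT  vc=[10]
6: 0x2b (blk 10, set 0) → VC-HIT  vc=[2]
7: 0xa (blk 2, set 0) → VC-HIT  vc=[10]
8: 0x8 (blk 2, set 0) → L1-HIT  vc=[10]
9: 0x8 (blk 2, set 0) → L1-HIT  vc=[10]
10: 0x28 (blk 10, set 0) → VC-HIT  vc=[2]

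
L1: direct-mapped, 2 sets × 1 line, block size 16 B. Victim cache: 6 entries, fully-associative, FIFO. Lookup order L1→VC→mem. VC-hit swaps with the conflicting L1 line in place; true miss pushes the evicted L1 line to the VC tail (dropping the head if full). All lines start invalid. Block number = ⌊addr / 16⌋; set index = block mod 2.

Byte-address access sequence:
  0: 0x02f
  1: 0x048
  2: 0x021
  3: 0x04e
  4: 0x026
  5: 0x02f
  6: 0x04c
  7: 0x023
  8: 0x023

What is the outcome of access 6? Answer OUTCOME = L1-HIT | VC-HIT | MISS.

OUTCOME = VC-HIT

  [0] addr=0x2f blk=2 s=0: MISS | VC []
  [1] addr=0x48 blk=4 s=0: MISS | VC [2]
  [2] addr=0x21 blk=2 s=0: VC-HIT | VC [4]
  [3] addr=0x4e blk=4 s=0: VC-HIT | VC [2]
  [4] addr=0x26 blk=2 s=0: VC-HIT | VC [4]
  [5] addr=0x2f blk=2 s=0: L1-HIT | VC [4]
  [6] addr=0x4c blk=4 s=0: VC-HIT | VC [2]
  [7] addr=0x23 blk=2 s=0: VC-HIT | VC [4]
  [8] addr=0x23 blk=2 s=0: L1-HIT | VC [4]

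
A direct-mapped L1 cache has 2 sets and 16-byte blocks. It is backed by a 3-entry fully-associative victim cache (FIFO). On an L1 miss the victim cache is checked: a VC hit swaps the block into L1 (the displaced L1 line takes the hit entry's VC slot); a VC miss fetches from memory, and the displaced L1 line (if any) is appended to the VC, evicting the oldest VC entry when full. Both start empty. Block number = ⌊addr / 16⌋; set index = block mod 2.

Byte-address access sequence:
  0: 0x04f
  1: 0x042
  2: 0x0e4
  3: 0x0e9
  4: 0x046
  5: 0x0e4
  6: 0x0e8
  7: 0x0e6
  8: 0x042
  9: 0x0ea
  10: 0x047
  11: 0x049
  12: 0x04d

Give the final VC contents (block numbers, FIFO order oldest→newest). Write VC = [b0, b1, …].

0: 0x4f (blk 4, set 0) → MISS  vc=[]
1: 0x42 (blk 4, set 0) → L1-HIT  vc=[]
2: 0xe4 (blk 14, set 0) → MISS  vc=[4]
3: 0xe9 (blk 14, set 0) → L1-HIT  vc=[4]
4: 0x46 (blk 4, set 0) → VC-HIT  vc=[14]
5: 0xe4 (blk 14, set 0) → VC-HIT  vc=[4]
6: 0xe8 (blk 14, set 0) → L1-HIT  vc=[4]
7: 0xe6 (blk 14, set 0) → L1-HIT  vc=[4]
8: 0x42 (blk 4, set 0) → VC-HIT  vc=[14]
9: 0xea (blk 14, set 0) → VC-HIT  vc=[4]
10: 0x47 (blk 4, set 0) → VC-HIT  vc=[14]
11: 0x49 (blk 4, set 0) → L1-HIT  vc=[14]
12: 0x4d (blk 4, set 0) → L1-HIT  vc=[14]

VC = [14]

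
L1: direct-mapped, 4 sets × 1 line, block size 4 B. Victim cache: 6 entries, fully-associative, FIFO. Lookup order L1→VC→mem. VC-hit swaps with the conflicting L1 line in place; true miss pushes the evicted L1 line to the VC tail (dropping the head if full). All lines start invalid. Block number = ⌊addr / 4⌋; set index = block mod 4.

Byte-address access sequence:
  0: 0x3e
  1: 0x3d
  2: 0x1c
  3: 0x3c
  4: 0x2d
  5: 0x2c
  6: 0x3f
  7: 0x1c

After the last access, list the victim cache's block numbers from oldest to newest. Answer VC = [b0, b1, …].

  [0] addr=0x3e blk=15 s=3: MISS | VC []
  [1] addr=0x3d blk=15 s=3: L1-HIT | VC []
  [2] addr=0x1c blk=7 s=3: MISS | VC [15]
  [3] addr=0x3c blk=15 s=3: VC-HIT | VC [7]
  [4] addr=0x2d blk=11 s=3: MISS | VC [7, 15]
  [5] addr=0x2c blk=11 s=3: L1-HIT | VC [7, 15]
  [6] addr=0x3f blk=15 s=3: VC-HIT | VC [7, 11]
  [7] addr=0x1c blk=7 s=3: VC-HIT | VC [15, 11]

VC = [15, 11]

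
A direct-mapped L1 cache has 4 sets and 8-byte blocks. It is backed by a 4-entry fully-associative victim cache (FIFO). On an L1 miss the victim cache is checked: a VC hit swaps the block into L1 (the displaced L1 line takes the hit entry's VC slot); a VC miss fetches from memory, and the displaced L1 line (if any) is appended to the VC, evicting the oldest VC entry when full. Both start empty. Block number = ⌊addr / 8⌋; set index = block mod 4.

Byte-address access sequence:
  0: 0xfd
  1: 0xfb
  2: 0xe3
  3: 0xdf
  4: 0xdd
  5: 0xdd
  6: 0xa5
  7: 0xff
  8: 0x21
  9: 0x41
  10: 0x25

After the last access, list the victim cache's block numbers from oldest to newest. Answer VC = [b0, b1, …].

  [0] addr=0xfd blk=31 s=3: MISS | VC []
  [1] addr=0xfb blk=31 s=3: L1-HIT | VC []
  [2] addr=0xe3 blk=28 s=0: MISS | VC []
  [3] addr=0xdf blk=27 s=3: MISS | VC [31]
  [4] addr=0xdd blk=27 s=3: L1-HIT | VC [31]
  [5] addr=0xdd blk=27 s=3: L1-HIT | VC [31]
  [6] addr=0xa5 blk=20 s=0: MISS | VC [31, 28]
  [7] addr=0xff blk=31 s=3: VC-HIT | VC [27, 28]
  [8] addr=0x21 blk=4 s=0: MISS | VC [27, 28, 20]
  [9] addr=0x41 blk=8 s=0: MISS | VC [27, 28, 20, 4]
  [10] addr=0x25 blk=4 s=0: VC-HIT | VC [27, 28, 20, 8]

VC = [27, 28, 20, 8]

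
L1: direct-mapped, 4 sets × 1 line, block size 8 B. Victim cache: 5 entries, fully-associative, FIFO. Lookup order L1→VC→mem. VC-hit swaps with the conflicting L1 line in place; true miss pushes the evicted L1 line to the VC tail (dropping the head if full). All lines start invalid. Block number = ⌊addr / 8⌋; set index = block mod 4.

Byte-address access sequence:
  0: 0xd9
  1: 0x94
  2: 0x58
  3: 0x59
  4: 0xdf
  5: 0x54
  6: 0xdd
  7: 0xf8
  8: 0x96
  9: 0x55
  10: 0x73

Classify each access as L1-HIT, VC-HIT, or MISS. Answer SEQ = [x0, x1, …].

SEQ = [MISS, MISS, MISS, L1-HIT, VC-HIT, MISS, L1-HIT, MISS, VC-HIT, VC-HIT, MISS]

0: 0xd9 (blk 27, set 3) → MISS  vc=[]
1: 0x94 (blk 18, set 2) → MISS  vc=[]
2: 0x58 (blk 11, set 3) → MISS  vc=[27]
3: 0x59 (blk 11, set 3) → L1-HIT  vc=[27]
4: 0xdf (blk 27, set 3) → VC-HIT  vc=[11]
5: 0x54 (blk 10, set 2) → MISS  vc=[11, 18]
6: 0xdd (blk 27, set 3) → L1-HIT  vc=[11, 18]
7: 0xf8 (blk 31, set 3) → MISS  vc=[11, 18, 27]
8: 0x96 (blk 18, set 2) → VC-HIT  vc=[11, 10, 27]
9: 0x55 (blk 10, set 2) → VC-HIT  vc=[11, 18, 27]
10: 0x73 (blk 14, set 2) → MISS  vc=[11, 18, 27, 10]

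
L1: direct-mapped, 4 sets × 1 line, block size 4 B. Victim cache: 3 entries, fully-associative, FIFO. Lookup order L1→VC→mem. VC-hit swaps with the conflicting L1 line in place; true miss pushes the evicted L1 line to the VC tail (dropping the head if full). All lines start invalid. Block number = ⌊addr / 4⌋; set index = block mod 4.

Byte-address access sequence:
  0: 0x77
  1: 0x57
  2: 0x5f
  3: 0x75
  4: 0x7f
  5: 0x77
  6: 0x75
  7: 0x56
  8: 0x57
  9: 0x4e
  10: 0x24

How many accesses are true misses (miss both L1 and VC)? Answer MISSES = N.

MISSES = 6

  [0] addr=0x77 blk=29 s=1: MISS | VC []
  [1] addr=0x57 blk=21 s=1: MISS | VC [29]
  [2] addr=0x5f blk=23 s=3: MISS | VC [29]
  [3] addr=0x75 blk=29 s=1: VC-HIT | VC [21]
  [4] addr=0x7f blk=31 s=3: MISS | VC [21, 23]
  [5] addr=0x77 blk=29 s=1: L1-HIT | VC [21, 23]
  [6] addr=0x75 blk=29 s=1: L1-HIT | VC [21, 23]
  [7] addr=0x56 blk=21 s=1: VC-HIT | VC [29, 23]
  [8] addr=0x57 blk=21 s=1: L1-HIT | VC [29, 23]
  [9] addr=0x4e blk=19 s=3: MISS | VC [29, 23, 31]
  [10] addr=0x24 blk=9 s=1: MISS | VC [23, 31, 21]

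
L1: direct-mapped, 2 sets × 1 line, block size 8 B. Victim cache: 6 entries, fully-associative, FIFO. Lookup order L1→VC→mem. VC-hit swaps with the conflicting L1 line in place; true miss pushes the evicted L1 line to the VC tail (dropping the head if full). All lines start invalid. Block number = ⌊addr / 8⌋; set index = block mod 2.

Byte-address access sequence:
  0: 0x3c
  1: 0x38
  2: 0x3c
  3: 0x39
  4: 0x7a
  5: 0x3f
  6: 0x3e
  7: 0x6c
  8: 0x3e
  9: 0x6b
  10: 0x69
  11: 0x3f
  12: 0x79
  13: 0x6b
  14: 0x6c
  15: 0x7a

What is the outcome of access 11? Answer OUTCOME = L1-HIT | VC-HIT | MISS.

OUTCOME = VC-HIT

#0 0x3c→b7/s1 MISS; vc=[]
#1 0x38→b7/s1 L1-HIT; vc=[]
#2 0x3c→b7/s1 L1-HIT; vc=[]
#3 0x39→b7/s1 L1-HIT; vc=[]
#4 0x7a→b15/s1 MISS; vc=[7]
#5 0x3f→b7/s1 VC-HIT; vc=[15]
#6 0x3e→b7/s1 L1-HIT; vc=[15]
#7 0x6c→b13/s1 MISS; vc=[15,7]
#8 0x3e→b7/s1 VC-HIT; vc=[15,13]
#9 0x6b→b13/s1 VC-HIT; vc=[15,7]
#10 0x69→b13/s1 L1-HIT; vc=[15,7]
#11 0x3f→b7/s1 VC-HIT; vc=[15,13]
#12 0x79→b15/s1 VC-HIT; vc=[7,13]
#13 0x6b→b13/s1 VC-HIT; vc=[7,15]
#14 0x6c→b13/s1 L1-HIT; vc=[7,15]
#15 0x7a→b15/s1 VC-HIT; vc=[7,13]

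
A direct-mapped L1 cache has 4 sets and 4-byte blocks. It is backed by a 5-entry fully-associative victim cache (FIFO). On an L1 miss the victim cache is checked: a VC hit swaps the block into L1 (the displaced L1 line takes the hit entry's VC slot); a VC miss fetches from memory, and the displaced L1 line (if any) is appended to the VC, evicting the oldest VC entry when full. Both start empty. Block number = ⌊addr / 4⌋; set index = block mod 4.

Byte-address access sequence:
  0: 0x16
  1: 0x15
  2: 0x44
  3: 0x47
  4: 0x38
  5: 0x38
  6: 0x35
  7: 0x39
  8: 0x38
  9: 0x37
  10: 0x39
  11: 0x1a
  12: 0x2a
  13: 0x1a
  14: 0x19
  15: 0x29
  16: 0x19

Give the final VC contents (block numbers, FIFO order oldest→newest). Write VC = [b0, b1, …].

0: 0x16 (blk 5, set 1) → MISS  vc=[]
1: 0x15 (blk 5, set 1) → L1-HIT  vc=[]
2: 0x44 (blk 17, set 1) → MISS  vc=[5]
3: 0x47 (blk 17, set 1) → L1-HIT  vc=[5]
4: 0x38 (blk 14, set 2) → MISS  vc=[5]
5: 0x38 (blk 14, set 2) → L1-HIT  vc=[5]
6: 0x35 (blk 13, set 1) → MISS  vc=[5, 17]
7: 0x39 (blk 14, set 2) → L1-HIT  vc=[5, 17]
8: 0x38 (blk 14, set 2) → L1-HIT  vc=[5, 17]
9: 0x37 (blk 13, set 1) → L1-HIT  vc=[5, 17]
10: 0x39 (blk 14, set 2) → L1-HIT  vc=[5, 17]
11: 0x1a (blk 6, set 2) → MISS  vc=[5, 17, 14]
12: 0x2a (blk 10, set 2) → MISS  vc=[5, 17, 14, 6]
13: 0x1a (blk 6, set 2) → VC-HIT  vc=[5, 17, 14, 10]
14: 0x19 (blk 6, set 2) → L1-HIT  vc=[5, 17, 14, 10]
15: 0x29 (blk 10, set 2) → VC-HIT  vc=[5, 17, 14, 6]
16: 0x19 (blk 6, set 2) → VC-HIT  vc=[5, 17, 14, 10]

VC = [5, 17, 14, 10]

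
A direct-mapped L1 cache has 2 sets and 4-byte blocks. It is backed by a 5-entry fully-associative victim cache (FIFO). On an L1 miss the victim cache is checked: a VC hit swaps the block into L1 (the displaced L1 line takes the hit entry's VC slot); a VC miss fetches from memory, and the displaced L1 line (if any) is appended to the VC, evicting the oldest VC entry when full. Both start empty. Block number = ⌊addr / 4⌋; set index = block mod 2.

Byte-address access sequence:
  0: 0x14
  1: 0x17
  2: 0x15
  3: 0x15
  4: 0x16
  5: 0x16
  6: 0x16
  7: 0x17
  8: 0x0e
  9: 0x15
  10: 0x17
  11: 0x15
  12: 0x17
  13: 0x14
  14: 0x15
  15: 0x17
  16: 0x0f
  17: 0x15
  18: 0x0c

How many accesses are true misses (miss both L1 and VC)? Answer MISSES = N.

0: 0x14 (blk 5, set 1) → MISS  vc=[]
1: 0x17 (blk 5, set 1) → L1-HIT  vc=[]
2: 0x15 (blk 5, set 1) → L1-HIT  vc=[]
3: 0x15 (blk 5, set 1) → L1-HIT  vc=[]
4: 0x16 (blk 5, set 1) → L1-HIT  vc=[]
5: 0x16 (blk 5, set 1) → L1-HIT  vc=[]
6: 0x16 (blk 5, set 1) → L1-HIT  vc=[]
7: 0x17 (blk 5, set 1) → L1-HIT  vc=[]
8: 0xe (blk 3, set 1) → MISS  vc=[5]
9: 0x15 (blk 5, set 1) → VC-HIT  vc=[3]
10: 0x17 (blk 5, set 1) → L1-HIT  vc=[3]
11: 0x15 (blk 5, set 1) → L1-HIT  vc=[3]
12: 0x17 (blk 5, set 1) → L1-HIT  vc=[3]
13: 0x14 (blk 5, set 1) → L1-HIT  vc=[3]
14: 0x15 (blk 5, set 1) → L1-HIT  vc=[3]
15: 0x17 (blk 5, set 1) → L1-HIT  vc=[3]
16: 0xf (blk 3, set 1) → VC-HIT  vc=[5]
17: 0x15 (blk 5, set 1) → VC-HIT  vc=[3]
18: 0xc (blk 3, set 1) → VC-HIT  vc=[5]

MISSES = 2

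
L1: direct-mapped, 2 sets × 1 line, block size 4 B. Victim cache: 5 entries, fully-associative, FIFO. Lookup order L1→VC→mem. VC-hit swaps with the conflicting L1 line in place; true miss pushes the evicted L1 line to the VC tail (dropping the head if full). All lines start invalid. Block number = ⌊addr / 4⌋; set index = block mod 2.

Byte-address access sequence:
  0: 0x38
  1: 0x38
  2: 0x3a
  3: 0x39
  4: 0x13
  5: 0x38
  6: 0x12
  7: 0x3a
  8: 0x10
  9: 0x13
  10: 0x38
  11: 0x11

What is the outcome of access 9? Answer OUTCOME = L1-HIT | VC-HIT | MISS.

OUTCOME = L1-HIT

#0 0x38→b14/s0 MISS; vc=[]
#1 0x38→b14/s0 L1-HIT; vc=[]
#2 0x3a→b14/s0 L1-HIT; vc=[]
#3 0x39→b14/s0 L1-HIT; vc=[]
#4 0x13→b4/s0 MISS; vc=[14]
#5 0x38→b14/s0 VC-HIT; vc=[4]
#6 0x12→b4/s0 VC-HIT; vc=[14]
#7 0x3a→b14/s0 VC-HIT; vc=[4]
#8 0x10→b4/s0 VC-HIT; vc=[14]
#9 0x13→b4/s0 L1-HIT; vc=[14]
#10 0x38→b14/s0 VC-HIT; vc=[4]
#11 0x11→b4/s0 VC-HIT; vc=[14]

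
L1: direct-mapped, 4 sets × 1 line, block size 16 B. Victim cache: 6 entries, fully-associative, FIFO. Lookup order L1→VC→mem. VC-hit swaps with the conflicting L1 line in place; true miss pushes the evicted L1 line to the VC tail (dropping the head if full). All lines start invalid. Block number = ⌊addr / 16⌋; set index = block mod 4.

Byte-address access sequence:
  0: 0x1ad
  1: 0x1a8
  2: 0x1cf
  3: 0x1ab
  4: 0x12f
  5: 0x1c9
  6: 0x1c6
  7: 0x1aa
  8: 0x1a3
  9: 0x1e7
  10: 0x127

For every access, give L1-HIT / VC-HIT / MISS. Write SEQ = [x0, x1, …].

#0 0x1ad→b26/s2 MISS; vc=[]
#1 0x1a8→b26/s2 L1-HIT; vc=[]
#2 0x1cf→b28/s0 MISS; vc=[]
#3 0x1ab→b26/s2 L1-HIT; vc=[]
#4 0x12f→b18/s2 MISS; vc=[26]
#5 0x1c9→b28/s0 L1-HIT; vc=[26]
#6 0x1c6→b28/s0 L1-HIT; vc=[26]
#7 0x1aa→b26/s2 VC-HIT; vc=[18]
#8 0x1a3→b26/s2 L1-HIT; vc=[18]
#9 0x1e7→b30/s2 MISS; vc=[18,26]
#10 0x127→b18/s2 VC-HIT; vc=[30,26]

SEQ = [MISS, L1-HIT, MISS, L1-HIT, MISS, L1-HIT, L1-HIT, VC-HIT, L1-HIT, MISS, VC-HIT]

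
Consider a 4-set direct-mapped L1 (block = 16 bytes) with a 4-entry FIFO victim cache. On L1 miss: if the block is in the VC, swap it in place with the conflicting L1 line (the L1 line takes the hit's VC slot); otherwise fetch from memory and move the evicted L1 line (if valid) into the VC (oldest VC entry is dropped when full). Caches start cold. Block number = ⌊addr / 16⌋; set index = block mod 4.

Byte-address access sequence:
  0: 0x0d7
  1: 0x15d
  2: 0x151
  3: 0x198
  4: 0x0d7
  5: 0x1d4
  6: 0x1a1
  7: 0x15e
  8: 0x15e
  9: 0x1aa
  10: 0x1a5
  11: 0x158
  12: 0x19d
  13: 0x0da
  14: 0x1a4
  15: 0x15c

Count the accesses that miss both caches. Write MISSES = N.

0: 0xd7 (blk 13, set 1) → MISS  vc=[]
1: 0x15d (blk 21, set 1) → MISS  vc=[13]
2: 0x151 (blk 21, set 1) → L1-HIT  vc=[13]
3: 0x198 (blk 25, set 1) → MISS  vc=[13, 21]
4: 0xd7 (blk 13, set 1) → VC-HIT  vc=[25, 21]
5: 0x1d4 (blk 29, set 1) → MISS  vc=[25, 21, 13]
6: 0x1a1 (blk 26, set 2) → MISS  vc=[25, 21, 13]
7: 0x15e (blk 21, set 1) → VC-HIT  vc=[25, 29, 13]
8: 0x15e (blk 21, set 1) → L1-HIT  vc=[25, 29, 13]
9: 0x1aa (blk 26, set 2) → L1-HIT  vc=[25, 29, 13]
10: 0x1a5 (blk 26, set 2) → L1-HIT  vc=[25, 29, 13]
11: 0x158 (blk 21, set 1) → L1-HIT  vc=[25, 29, 13]
12: 0x19d (blk 25, set 1) → VC-HIT  vc=[21, 29, 13]
13: 0xda (blk 13, set 1) → VC-HIT  vc=[21, 29, 25]
14: 0x1a4 (blk 26, set 2) → L1-HIT  vc=[21, 29, 25]
15: 0x15c (blk 21, set 1) → VC-HIT  vc=[13, 29, 25]

MISSES = 5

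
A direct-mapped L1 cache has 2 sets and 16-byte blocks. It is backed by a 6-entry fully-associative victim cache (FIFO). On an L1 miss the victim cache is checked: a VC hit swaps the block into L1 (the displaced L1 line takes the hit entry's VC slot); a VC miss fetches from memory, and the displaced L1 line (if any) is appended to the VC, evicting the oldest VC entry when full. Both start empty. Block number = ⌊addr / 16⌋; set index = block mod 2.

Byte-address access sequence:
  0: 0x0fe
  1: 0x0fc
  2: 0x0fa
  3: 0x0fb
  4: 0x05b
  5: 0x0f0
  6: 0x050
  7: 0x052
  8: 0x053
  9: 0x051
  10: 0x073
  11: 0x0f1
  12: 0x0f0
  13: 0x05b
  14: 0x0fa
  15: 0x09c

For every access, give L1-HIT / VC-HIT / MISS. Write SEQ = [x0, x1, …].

#0 0xfe→b15/s1 MISS; vc=[]
#1 0xfc→b15/s1 L1-HIT; vc=[]
#2 0xfa→b15/s1 L1-HIT; vc=[]
#3 0xfb→b15/s1 L1-HIT; vc=[]
#4 0x5b→b5/s1 MISS; vc=[15]
#5 0xf0→b15/s1 VC-HIT; vc=[5]
#6 0x50→b5/s1 VC-HIT; vc=[15]
#7 0x52→b5/s1 L1-HIT; vc=[15]
#8 0x53→b5/s1 L1-HIT; vc=[15]
#9 0x51→b5/s1 L1-HIT; vc=[15]
#10 0x73→b7/s1 MISS; vc=[15,5]
#11 0xf1→b15/s1 VC-HIT; vc=[7,5]
#12 0xf0→b15/s1 L1-HIT; vc=[7,5]
#13 0x5b→b5/s1 VC-HIT; vc=[7,15]
#14 0xfa→b15/s1 VC-HIT; vc=[7,5]
#15 0x9c→b9/s1 MISS; vc=[7,5,15]

SEQ = [MISS, L1-HIT, L1-HIT, L1-HIT, MISS, VC-HIT, VC-HIT, L1-HIT, L1-HIT, L1-HIT, MISS, VC-HIT, L1-HIT, VC-HIT, VC-HIT, MISS]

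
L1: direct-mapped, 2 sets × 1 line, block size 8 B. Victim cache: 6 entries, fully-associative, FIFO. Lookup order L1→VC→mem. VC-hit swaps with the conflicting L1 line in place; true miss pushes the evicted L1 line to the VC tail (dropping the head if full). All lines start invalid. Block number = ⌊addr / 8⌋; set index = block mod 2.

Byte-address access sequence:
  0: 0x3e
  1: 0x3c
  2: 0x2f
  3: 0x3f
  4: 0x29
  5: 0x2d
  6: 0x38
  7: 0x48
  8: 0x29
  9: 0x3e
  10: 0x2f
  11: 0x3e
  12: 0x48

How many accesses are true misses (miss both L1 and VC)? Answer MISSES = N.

#0 0x3e→b7/s1 MISS; vc=[]
#1 0x3c→b7/s1 L1-HIT; vc=[]
#2 0x2f→b5/s1 MISS; vc=[7]
#3 0x3f→b7/s1 VC-HIT; vc=[5]
#4 0x29→b5/s1 VC-HIT; vc=[7]
#5 0x2d→b5/s1 L1-HIT; vc=[7]
#6 0x38→b7/s1 VC-HIT; vc=[5]
#7 0x48→b9/s1 MISS; vc=[5,7]
#8 0x29→b5/s1 VC-HIT; vc=[9,7]
#9 0x3e→b7/s1 VC-HIT; vc=[9,5]
#10 0x2f→b5/s1 VC-HIT; vc=[9,7]
#11 0x3e→b7/s1 VC-HIT; vc=[9,5]
#12 0x48→b9/s1 VC-HIT; vc=[7,5]

MISSES = 3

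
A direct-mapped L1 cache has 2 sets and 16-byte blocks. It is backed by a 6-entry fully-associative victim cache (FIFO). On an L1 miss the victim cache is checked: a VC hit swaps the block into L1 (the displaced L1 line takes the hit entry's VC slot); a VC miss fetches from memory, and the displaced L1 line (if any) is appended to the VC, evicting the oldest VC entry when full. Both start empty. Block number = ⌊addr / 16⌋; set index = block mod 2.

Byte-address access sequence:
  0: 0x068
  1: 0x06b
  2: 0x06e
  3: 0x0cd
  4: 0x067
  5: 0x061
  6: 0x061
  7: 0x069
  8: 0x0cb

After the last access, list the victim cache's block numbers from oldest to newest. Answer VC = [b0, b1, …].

VC = [6]

  [0] addr=0x68 blk=6 s=0: MISS | VC []
  [1] addr=0x6b blk=6 s=0: L1-HIT | VC []
  [2] addr=0x6e blk=6 s=0: L1-HIT | VC []
  [3] addr=0xcd blk=12 s=0: MISS | VC [6]
  [4] addr=0x67 blk=6 s=0: VC-HIT | VC [12]
  [5] addr=0x61 blk=6 s=0: L1-HIT | VC [12]
  [6] addr=0x61 blk=6 s=0: L1-HIT | VC [12]
  [7] addr=0x69 blk=6 s=0: L1-HIT | VC [12]
  [8] addr=0xcb blk=12 s=0: VC-HIT | VC [6]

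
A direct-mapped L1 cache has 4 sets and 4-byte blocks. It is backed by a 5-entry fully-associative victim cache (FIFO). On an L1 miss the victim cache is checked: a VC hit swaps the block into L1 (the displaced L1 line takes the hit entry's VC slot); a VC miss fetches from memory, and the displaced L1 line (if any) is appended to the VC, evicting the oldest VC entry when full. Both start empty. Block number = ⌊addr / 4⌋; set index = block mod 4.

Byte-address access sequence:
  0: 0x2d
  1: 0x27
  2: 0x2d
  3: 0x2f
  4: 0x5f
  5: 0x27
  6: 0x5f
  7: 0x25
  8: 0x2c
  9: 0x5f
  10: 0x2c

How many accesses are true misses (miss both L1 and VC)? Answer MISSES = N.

MISSES = 3

  [0] addr=0x2d blk=11 s=3: MISS | VC []
  [1] addr=0x27 blk=9 s=1: MISS | VC []
  [2] addr=0x2d blk=11 s=3: L1-HIT | VC []
  [3] addr=0x2f blk=11 s=3: L1-HIT | VC []
  [4] addr=0x5f blk=23 s=3: MISS | VC [11]
  [5] addr=0x27 blk=9 s=1: L1-HIT | VC [11]
  [6] addr=0x5f blk=23 s=3: L1-HIT | VC [11]
  [7] addr=0x25 blk=9 s=1: L1-HIT | VC [11]
  [8] addr=0x2c blk=11 s=3: VC-HIT | VC [23]
  [9] addr=0x5f blk=23 s=3: VC-HIT | VC [11]
  [10] addr=0x2c blk=11 s=3: VC-HIT | VC [23]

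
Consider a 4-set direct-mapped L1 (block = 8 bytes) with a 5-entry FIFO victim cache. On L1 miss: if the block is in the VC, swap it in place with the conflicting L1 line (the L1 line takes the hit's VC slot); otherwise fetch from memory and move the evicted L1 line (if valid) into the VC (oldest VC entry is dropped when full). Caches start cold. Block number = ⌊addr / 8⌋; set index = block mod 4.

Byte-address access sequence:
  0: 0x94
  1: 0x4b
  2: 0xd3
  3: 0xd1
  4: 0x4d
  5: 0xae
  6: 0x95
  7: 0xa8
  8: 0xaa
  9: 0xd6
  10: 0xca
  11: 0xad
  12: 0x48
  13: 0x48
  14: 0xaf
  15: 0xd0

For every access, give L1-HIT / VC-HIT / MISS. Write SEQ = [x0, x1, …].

0: 0x94 (blk 18, set 2) → MISS  vc=[]
1: 0x4b (blk 9, set 1) → MISS  vc=[]
2: 0xd3 (blk 26, set 2) → MISS  vc=[18]
3: 0xd1 (blk 26, set 2) → L1-HIT  vc=[18]
4: 0x4d (blk 9, set 1) → L1-HIT  vc=[18]
5: 0xae (blk 21, set 1) → MISS  vc=[18, 9]
6: 0x95 (blk 18, set 2) → VC-HIT  vc=[26, 9]
7: 0xa8 (blk 21, set 1) → L1-HIT  vc=[26, 9]
8: 0xaa (blk 21, set 1) → L1-HIT  vc=[26, 9]
9: 0xd6 (blk 26, set 2) → VC-HIT  vc=[18, 9]
10: 0xca (blk 25, set 1) → MISS  vc=[18, 9, 21]
11: 0xad (blk 21, set 1) → VC-HIT  vc=[18, 9, 25]
12: 0x48 (blk 9, set 1) → VC-HIT  vc=[18, 21, 25]
13: 0x48 (blk 9, set 1) → L1-HIT  vc=[18, 21, 25]
14: 0xaf (blk 21, set 1) → VC-HIT  vc=[18, 9, 25]
15: 0xd0 (blk 26, set 2) → L1-HIT  vc=[18, 9, 25]

SEQ = [MISS, MISS, MISS, L1-HIT, L1-HIT, MISS, VC-HIT, L1-HIT, L1-HIT, VC-HIT, MISS, VC-HIT, VC-HIT, L1-HIT, VC-HIT, L1-HIT]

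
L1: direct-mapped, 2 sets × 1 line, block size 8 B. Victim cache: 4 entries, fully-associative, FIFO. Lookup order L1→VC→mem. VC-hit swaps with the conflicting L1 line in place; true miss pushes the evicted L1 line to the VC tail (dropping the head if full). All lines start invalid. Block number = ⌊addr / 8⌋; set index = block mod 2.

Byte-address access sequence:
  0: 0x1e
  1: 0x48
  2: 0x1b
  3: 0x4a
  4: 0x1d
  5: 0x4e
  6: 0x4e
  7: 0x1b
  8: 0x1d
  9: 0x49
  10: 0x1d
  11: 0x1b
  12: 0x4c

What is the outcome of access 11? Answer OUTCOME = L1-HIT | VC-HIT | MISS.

OUTCOME = L1-HIT

  [0] addr=0x1e blk=3 s=1: MISS | VC []
  [1] addr=0x48 blk=9 s=1: MISS | VC [3]
  [2] addr=0x1b blk=3 s=1: VC-HIT | VC [9]
  [3] addr=0x4a blk=9 s=1: VC-HIT | VC [3]
  [4] addr=0x1d blk=3 s=1: VC-HIT | VC [9]
  [5] addr=0x4e blk=9 s=1: VC-HIT | VC [3]
  [6] addr=0x4e blk=9 s=1: L1-HIT | VC [3]
  [7] addr=0x1b blk=3 s=1: VC-HIT | VC [9]
  [8] addr=0x1d blk=3 s=1: L1-HIT | VC [9]
  [9] addr=0x49 blk=9 s=1: VC-HIT | VC [3]
  [10] addr=0x1d blk=3 s=1: VC-HIT | VC [9]
  [11] addr=0x1b blk=3 s=1: L1-HIT | VC [9]
  [12] addr=0x4c blk=9 s=1: VC-HIT | VC [3]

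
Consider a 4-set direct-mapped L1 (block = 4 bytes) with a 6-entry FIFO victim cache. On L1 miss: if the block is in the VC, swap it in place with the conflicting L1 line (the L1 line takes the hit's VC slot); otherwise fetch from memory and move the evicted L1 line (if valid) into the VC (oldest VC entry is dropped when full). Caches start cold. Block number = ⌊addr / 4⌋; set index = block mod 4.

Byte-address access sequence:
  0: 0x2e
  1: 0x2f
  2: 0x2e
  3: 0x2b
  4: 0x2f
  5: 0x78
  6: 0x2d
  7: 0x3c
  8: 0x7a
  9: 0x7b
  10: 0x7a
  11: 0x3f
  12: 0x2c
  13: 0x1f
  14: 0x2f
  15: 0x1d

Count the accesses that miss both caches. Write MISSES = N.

MISSES = 5

0: 0x2e (blk 11, set 3) → MISS  vc=[]
1: 0x2f (blk 11, set 3) → L1-HIT  vc=[]
2: 0x2e (blk 11, set 3) → L1-HIT  vc=[]
3: 0x2b (blk 10, set 2) → MISS  vc=[]
4: 0x2f (blk 11, set 3) → L1-HIT  vc=[]
5: 0x78 (blk 30, set 2) → MISS  vc=[10]
6: 0x2d (blk 11, set 3) → L1-HIT  vc=[10]
7: 0x3c (blk 15, set 3) → MISS  vc=[10, 11]
8: 0x7a (blk 30, set 2) → L1-HIT  vc=[10, 11]
9: 0x7b (blk 30, set 2) → L1-HIT  vc=[10, 11]
10: 0x7a (blk 30, set 2) → L1-HIT  vc=[10, 11]
11: 0x3f (blk 15, set 3) → L1-HIT  vc=[10, 11]
12: 0x2c (blk 11, set 3) → VC-HIT  vc=[10, 15]
13: 0x1f (blk 7, set 3) → MISS  vc=[10, 15, 11]
14: 0x2f (blk 11, set 3) → VC-HIT  vc=[10, 15, 7]
15: 0x1d (blk 7, set 3) → VC-HIT  vc=[10, 15, 11]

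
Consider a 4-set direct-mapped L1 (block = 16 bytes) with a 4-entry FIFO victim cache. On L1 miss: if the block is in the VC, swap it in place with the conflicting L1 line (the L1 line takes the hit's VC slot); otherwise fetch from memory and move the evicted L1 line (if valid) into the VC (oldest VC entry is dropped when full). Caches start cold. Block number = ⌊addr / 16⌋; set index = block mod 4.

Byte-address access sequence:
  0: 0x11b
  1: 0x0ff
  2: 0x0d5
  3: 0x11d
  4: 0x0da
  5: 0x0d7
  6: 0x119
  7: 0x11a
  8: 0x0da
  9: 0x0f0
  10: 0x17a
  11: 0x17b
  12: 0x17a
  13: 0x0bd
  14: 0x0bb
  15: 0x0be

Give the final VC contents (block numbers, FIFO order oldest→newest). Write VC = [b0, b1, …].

  [0] addr=0x11b blk=17 s=1: MISS | VC []
  [1] addr=0xff blk=15 s=3: MISS | VC []
  [2] addr=0xd5 blk=13 s=1: MISS | VC [17]
  [3] addr=0x11d blk=17 s=1: VC-HIT | VC [13]
  [4] addr=0xda blk=13 s=1: VC-HIT | VC [17]
  [5] addr=0xd7 blk=13 s=1: L1-HIT | VC [17]
  [6] addr=0x119 blk=17 s=1: VC-HIT | VC [13]
  [7] addr=0x11a blk=17 s=1: L1-HIT | VC [13]
  [8] addr=0xda blk=13 s=1: VC-HIT | VC [17]
  [9] addr=0xf0 blk=15 s=3: L1-HIT | VC [17]
  [10] addr=0x17a blk=23 s=3: MISS | VC [17, 15]
  [11] addr=0x17b blk=23 s=3: L1-HIT | VC [17, 15]
  [12] addr=0x17a blk=23 s=3: L1-HIT | VC [17, 15]
  [13] addr=0xbd blk=11 s=3: MISS | VC [17, 15, 23]
  [14] addr=0xbb blk=11 s=3: L1-HIT | VC [17, 15, 23]
  [15] addr=0xbe blk=11 s=3: L1-HIT | VC [17, 15, 23]

VC = [17, 15, 23]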